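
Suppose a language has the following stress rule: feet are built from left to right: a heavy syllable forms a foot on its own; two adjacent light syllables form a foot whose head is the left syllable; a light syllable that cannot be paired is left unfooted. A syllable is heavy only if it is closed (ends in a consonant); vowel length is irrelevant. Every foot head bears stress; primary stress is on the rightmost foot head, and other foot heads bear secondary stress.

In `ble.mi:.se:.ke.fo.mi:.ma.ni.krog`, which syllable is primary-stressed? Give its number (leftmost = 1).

Weights: 1 ble L, 2 mi: L, 3 se: L, 4 ke L, 5 fo L, 6 mi: L, 7 ma L, 8 ni L, 9 krog H.
Parse left to right (heavy = foot alone; LL = one foot; stranded L unfooted): (ˈble.mi:) (ˈse:.ke) (ˈfo.mi:) (ˈma.ni) (ˈkrog).
Foot heads: 1, 3, 5, 7, 9.
Primary stress on the rightmost head = syllable 9.
Primary stress: syllable 9 → ble.mi:.se:.ke.fo.mi:.ma.ni.ˈkrog.

9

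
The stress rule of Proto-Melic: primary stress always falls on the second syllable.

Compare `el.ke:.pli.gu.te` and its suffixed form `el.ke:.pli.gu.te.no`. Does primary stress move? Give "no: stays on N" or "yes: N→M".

no: stays on 2

Base `el.ke:.pli.gu.te` (5 syllables):
  The word has 5 syllables; the second syllable is syllable 2 (ke:).
  → primary stress on syllable 2.
Suffixed `el.ke:.pli.gu.te.no` (6 syllables):
  The word has 6 syllables; the second syllable is syllable 2 (ke:).
  → primary stress on syllable 2.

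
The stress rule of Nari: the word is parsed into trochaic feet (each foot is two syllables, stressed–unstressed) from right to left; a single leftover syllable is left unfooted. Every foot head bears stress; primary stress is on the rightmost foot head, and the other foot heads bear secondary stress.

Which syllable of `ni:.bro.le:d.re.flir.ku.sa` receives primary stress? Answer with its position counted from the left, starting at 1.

6

Parse right to left into trochaic (ˈσσ) feet: ni: (ˈbro.le:d) (ˈre.flir) (ˈku.sa). Syllable 1 is left unfooted.
Foot heads (stressed positions): 2, 4, 6.
End Rule Rightmost: primary stress on the rightmost head = syllable 6.
Primary stress: syllable 6 → ni:.bro.le:d.re.flir.ˈku.sa.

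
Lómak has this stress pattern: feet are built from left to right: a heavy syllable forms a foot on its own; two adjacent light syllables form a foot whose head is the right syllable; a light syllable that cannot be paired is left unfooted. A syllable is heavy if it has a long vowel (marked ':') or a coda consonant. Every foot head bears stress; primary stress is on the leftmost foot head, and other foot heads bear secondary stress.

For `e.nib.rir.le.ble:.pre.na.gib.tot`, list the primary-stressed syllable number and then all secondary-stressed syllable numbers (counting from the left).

primary 2, secondary 3, 5, 7, 8, 9

Weights: 1 e L, 2 nib H, 3 rir H, 4 le L, 5 ble: H, 6 pre L, 7 na L, 8 gib H, 9 tot H.
Parse left to right (heavy = foot alone; LL = one foot; stranded L unfooted): e (ˈnib) (ˈrir) le (ˈble:) (pre.ˈna) (ˈgib) (ˈtot).
Foot heads: 2, 3, 5, 7, 8, 9.
Primary stress on the leftmost head = syllable 2.
Secondary stress on 3, 5, 7, 8, 9: e.ˈnib.ˌrir.le.ˌble:.pre.ˌna.ˌgib.ˌtot.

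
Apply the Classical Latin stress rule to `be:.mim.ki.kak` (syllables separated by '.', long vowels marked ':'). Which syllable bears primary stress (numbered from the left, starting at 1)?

Classical Latin: stress the penult if heavy (long vowel or closed), else the antepenult.
Weights: 2 mim H, 3 ki L, 4 kak H.
The penult (syllable 3, ki) is light, so stress falls on the antepenult (syllable 2, mim).
Stress on syllable 2: be:.ˈmim.ki.kak.

2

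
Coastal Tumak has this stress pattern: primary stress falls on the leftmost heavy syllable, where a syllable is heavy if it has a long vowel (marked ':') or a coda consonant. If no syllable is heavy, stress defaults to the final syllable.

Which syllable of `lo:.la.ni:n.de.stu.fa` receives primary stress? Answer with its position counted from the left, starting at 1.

1

Weights: 1 lo: H, 2 la L, 3 ni:n H, 4 de L, 5 stu L, 6 fa L.
Heavy syllables in the domain: 1, 3. The leftmost is syllable 1 (lo:).
Primary stress: syllable 1 → ˈlo:.la.ni:n.de.stu.fa.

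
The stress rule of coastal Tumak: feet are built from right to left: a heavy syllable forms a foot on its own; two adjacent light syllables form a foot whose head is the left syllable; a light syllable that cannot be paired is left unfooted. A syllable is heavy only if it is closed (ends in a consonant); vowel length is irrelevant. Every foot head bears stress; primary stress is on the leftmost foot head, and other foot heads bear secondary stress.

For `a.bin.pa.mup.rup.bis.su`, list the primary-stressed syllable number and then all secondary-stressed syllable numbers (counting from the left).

primary 2, secondary 4, 5, 6

Weights: 1 a L, 2 bin H, 3 pa L, 4 mup H, 5 rup H, 6 bis H, 7 su L.
Parse right to left (heavy = foot alone; LL = one foot; stranded L unfooted): a (ˈbin) pa (ˈmup) (ˈrup) (ˈbis) su.
Foot heads: 2, 4, 5, 6.
Primary stress on the leftmost head = syllable 2.
Secondary stress on 4, 5, 6: a.ˈbin.pa.ˌmup.ˌrup.ˌbis.su.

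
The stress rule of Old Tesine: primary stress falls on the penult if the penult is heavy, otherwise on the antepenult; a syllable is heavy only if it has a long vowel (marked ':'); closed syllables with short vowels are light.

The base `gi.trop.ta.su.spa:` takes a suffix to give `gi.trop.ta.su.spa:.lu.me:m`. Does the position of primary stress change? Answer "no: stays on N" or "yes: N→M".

yes: 3→5

Base `gi.trop.ta.su.spa:` (5 syllables):
  Weights: 3 ta L, 4 su L, 5 spa: H.
  The penult (syllable 4, su) is light, so stress falls on the antepenult (syllable 3, ta).
  → primary stress on syllable 3.
Suffixed `gi.trop.ta.su.spa:.lu.me:m` (7 syllables):
  Weights: 5 spa: H, 6 lu L, 7 me:m H.
  The penult (syllable 6, lu) is light, so stress falls on the antepenult (syllable 5, spa:).
  → primary stress on syllable 5.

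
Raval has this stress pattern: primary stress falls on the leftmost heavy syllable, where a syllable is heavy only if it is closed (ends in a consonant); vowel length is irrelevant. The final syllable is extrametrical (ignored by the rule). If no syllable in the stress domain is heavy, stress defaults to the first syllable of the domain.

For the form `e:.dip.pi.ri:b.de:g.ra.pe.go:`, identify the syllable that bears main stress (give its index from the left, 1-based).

2

The final syllable (8, go:) is extrametrical; the stress domain is syllables 1–7.
Weights: 1 e: L, 2 dip H, 3 pi L, 4 ri:b H, 5 de:g H, 6 ra L, 7 pe L.
Heavy syllables in the domain: 2, 4, 5. The leftmost is syllable 2 (dip).
Primary stress: syllable 2 → e:.ˈdip.pi.ri:b.de:g.ra.pe.go:.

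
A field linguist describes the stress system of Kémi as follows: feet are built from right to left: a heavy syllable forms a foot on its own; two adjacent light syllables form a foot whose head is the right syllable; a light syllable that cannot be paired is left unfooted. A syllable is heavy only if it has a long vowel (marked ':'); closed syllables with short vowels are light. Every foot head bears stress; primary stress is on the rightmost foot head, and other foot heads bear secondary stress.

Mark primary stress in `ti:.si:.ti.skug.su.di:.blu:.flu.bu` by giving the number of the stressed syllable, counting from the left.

Weights: 1 ti: H, 2 si: H, 3 ti L, 4 skug L, 5 su L, 6 di: H, 7 blu: H, 8 flu L, 9 bu L.
Parse right to left (heavy = foot alone; LL = one foot; stranded L unfooted): (ˈti:) (ˈsi:) ti (skug.ˈsu) (ˈdi:) (ˈblu:) (flu.ˈbu).
Foot heads: 1, 2, 5, 6, 7, 9.
Primary stress on the rightmost head = syllable 9.
Primary stress: syllable 9 → ti:.si:.ti.skug.su.di:.blu:.flu.ˈbu.

9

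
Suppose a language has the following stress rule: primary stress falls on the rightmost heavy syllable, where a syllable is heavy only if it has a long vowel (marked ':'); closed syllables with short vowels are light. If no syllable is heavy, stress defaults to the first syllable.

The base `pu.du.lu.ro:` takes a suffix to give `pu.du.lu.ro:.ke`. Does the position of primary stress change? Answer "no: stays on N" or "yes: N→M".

Base `pu.du.lu.ro:` (4 syllables):
  Weights: 1 pu L, 2 du L, 3 lu L, 4 ro: H.
  Heavy syllables in the domain: 4. The rightmost is syllable 4 (ro:).
  → primary stress on syllable 4.
Suffixed `pu.du.lu.ro:.ke` (5 syllables):
  Weights: 1 pu L, 2 du L, 3 lu L, 4 ro: H, 5 ke L.
  Heavy syllables in the domain: 4. The rightmost is syllable 4 (ro:).
  → primary stress on syllable 4.

no: stays on 4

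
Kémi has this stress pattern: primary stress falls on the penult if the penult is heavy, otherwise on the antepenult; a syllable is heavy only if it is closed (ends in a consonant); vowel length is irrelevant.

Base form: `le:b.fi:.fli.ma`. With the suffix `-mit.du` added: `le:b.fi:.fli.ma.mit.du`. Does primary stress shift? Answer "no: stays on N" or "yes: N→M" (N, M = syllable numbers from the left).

yes: 2→5

Base `le:b.fi:.fli.ma` (4 syllables):
  Weights: 2 fi: L, 3 fli L, 4 ma L.
  The penult (syllable 3, fli) is light, so stress falls on the antepenult (syllable 2, fi:).
  → primary stress on syllable 2.
Suffixed `le:b.fi:.fli.ma.mit.du` (6 syllables):
  Weights: 4 ma L, 5 mit H, 6 du L.
  The penult (syllable 5, mit) is heavy, so it takes stress.
  → primary stress on syllable 5.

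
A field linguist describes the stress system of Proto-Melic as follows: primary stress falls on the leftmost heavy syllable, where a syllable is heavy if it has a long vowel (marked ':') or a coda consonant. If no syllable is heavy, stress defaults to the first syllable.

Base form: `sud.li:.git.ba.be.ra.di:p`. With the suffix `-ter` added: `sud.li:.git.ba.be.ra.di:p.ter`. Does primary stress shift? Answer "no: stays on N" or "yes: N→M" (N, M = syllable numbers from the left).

Base `sud.li:.git.ba.be.ra.di:p` (7 syllables):
  Weights: 1 sud H, 2 li: H, 3 git H, 4 ba L, 5 be L, 6 ra L, 7 di:p H.
  Heavy syllables in the domain: 1, 2, 3, 7. The leftmost is syllable 1 (sud).
  → primary stress on syllable 1.
Suffixed `sud.li:.git.ba.be.ra.di:p.ter` (8 syllables):
  Weights: 1 sud H, 2 li: H, 3 git H, 4 ba L, 5 be L, 6 ra L, 7 di:p H, 8 ter H.
  Heavy syllables in the domain: 1, 2, 3, 7, 8. The leftmost is syllable 1 (sud).
  → primary stress on syllable 1.

no: stays on 1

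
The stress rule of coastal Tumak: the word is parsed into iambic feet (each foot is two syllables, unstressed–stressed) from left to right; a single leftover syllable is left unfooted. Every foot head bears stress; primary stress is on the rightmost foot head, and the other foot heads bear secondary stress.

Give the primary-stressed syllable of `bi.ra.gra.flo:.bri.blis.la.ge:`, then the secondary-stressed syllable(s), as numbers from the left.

primary 8, secondary 2, 4, 6

Parse left to right into iambic (σˈσ) feet: (bi.ˈra) (gra.ˈflo:) (bri.ˈblis) (la.ˈge:).
Foot heads (stressed positions): 2, 4, 6, 8.
End Rule Rightmost: primary stress on the rightmost head = syllable 8.
Secondary stress on 2, 4, 6: bi.ˌra.gra.ˌflo:.bri.ˌblis.la.ˈge:.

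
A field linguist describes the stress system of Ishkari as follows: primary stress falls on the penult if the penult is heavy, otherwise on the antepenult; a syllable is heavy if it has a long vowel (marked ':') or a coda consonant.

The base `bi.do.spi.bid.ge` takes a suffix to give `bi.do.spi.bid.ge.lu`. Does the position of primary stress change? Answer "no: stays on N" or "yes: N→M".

Base `bi.do.spi.bid.ge` (5 syllables):
  Weights: 3 spi L, 4 bid H, 5 ge L.
  The penult (syllable 4, bid) is heavy, so it takes stress.
  → primary stress on syllable 4.
Suffixed `bi.do.spi.bid.ge.lu` (6 syllables):
  Weights: 4 bid H, 5 ge L, 6 lu L.
  The penult (syllable 5, ge) is light, so stress falls on the antepenult (syllable 4, bid).
  → primary stress on syllable 4.

no: stays on 4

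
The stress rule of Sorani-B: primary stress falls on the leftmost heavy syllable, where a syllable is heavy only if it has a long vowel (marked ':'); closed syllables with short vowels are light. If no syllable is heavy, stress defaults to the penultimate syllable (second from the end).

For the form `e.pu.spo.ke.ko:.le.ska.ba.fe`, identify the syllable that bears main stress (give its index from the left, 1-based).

Weights: 1 e L, 2 pu L, 3 spo L, 4 ke L, 5 ko: H, 6 le L, 7 ska L, 8 ba L, 9 fe L.
Heavy syllables in the domain: 5. The leftmost is syllable 5 (ko:).
Primary stress: syllable 5 → e.pu.spo.ke.ˈko:.le.ska.ba.fe.

5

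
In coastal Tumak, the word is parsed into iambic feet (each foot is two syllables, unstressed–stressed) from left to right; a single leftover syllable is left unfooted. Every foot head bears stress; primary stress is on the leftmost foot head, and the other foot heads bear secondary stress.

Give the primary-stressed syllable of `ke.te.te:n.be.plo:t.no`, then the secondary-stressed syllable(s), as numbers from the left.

primary 2, secondary 4, 6

Parse left to right into iambic (σˈσ) feet: (ke.ˈte) (te:n.ˈbe) (plo:t.ˈno).
Foot heads (stressed positions): 2, 4, 6.
End Rule Leftmost: primary stress on the leftmost head = syllable 2.
Secondary stress on 4, 6: ke.ˈte.te:n.ˌbe.plo:t.ˌno.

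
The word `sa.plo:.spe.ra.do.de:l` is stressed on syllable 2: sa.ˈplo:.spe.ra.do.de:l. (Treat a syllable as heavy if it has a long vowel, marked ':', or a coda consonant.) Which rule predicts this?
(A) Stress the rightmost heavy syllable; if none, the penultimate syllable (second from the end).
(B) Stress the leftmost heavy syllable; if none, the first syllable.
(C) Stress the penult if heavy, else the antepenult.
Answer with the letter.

Rule A → syllable 6 (observed: 2).
Rule B → syllable 2 ✓.
Rule C → syllable 4 (observed: 2).

B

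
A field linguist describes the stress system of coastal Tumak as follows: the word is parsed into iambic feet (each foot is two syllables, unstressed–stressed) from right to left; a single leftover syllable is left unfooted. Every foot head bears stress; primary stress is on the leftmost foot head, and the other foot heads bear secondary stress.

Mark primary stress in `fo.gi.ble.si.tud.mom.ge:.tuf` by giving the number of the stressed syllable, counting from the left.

Parse right to left into iambic (σˈσ) feet: (fo.ˈgi) (ble.ˈsi) (tud.ˈmom) (ge:.ˈtuf).
Foot heads (stressed positions): 2, 4, 6, 8.
End Rule Leftmost: primary stress on the leftmost head = syllable 2.
Primary stress: syllable 2 → fo.ˈgi.ble.si.tud.mom.ge:.tuf.

2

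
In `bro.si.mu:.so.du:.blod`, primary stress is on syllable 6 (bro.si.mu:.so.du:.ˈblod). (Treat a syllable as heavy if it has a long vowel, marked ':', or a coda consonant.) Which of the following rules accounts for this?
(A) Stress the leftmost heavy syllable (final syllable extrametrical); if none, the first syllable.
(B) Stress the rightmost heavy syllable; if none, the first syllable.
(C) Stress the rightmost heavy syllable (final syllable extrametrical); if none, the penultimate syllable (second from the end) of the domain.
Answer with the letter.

Rule A → syllable 3 (observed: 6).
Rule B → syllable 6 ✓.
Rule C → syllable 5 (observed: 6).

B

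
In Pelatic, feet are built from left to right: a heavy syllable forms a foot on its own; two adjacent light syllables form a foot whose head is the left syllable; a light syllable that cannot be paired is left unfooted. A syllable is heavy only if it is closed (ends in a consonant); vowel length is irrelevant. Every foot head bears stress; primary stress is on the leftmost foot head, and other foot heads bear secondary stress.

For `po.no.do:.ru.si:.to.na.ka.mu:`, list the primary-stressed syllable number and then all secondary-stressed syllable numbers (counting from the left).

Weights: 1 po L, 2 no L, 3 do: L, 4 ru L, 5 si: L, 6 to L, 7 na L, 8 ka L, 9 mu: L.
Parse left to right (heavy = foot alone; LL = one foot; stranded L unfooted): (ˈpo.no) (ˈdo:.ru) (ˈsi:.to) (ˈna.ka) mu:.
Foot heads: 1, 3, 5, 7.
Primary stress on the leftmost head = syllable 1.
Secondary stress on 3, 5, 7: ˈpo.no.ˌdo:.ru.ˌsi:.to.ˌna.ka.mu:.

primary 1, secondary 3, 5, 7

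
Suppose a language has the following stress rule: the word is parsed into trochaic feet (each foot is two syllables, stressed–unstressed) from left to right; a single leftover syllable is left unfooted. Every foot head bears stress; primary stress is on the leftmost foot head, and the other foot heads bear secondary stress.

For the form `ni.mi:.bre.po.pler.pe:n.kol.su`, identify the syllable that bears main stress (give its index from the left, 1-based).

Parse left to right into trochaic (ˈσσ) feet: (ˈni.mi:) (ˈbre.po) (ˈpler.pe:n) (ˈkol.su).
Foot heads (stressed positions): 1, 3, 5, 7.
End Rule Leftmost: primary stress on the leftmost head = syllable 1.
Primary stress: syllable 1 → ˈni.mi:.bre.po.pler.pe:n.kol.su.

1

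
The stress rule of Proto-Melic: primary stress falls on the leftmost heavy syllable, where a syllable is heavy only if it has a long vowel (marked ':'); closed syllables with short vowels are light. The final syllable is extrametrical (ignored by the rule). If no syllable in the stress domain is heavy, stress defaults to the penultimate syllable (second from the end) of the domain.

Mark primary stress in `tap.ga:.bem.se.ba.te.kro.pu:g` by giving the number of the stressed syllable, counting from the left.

2

The final syllable (8, pu:g) is extrametrical; the stress domain is syllables 1–7.
Weights: 1 tap L, 2 ga: H, 3 bem L, 4 se L, 5 ba L, 6 te L, 7 kro L.
Heavy syllables in the domain: 2. The leftmost is syllable 2 (ga:).
Primary stress: syllable 2 → tap.ˈga:.bem.se.ba.te.kro.pu:g.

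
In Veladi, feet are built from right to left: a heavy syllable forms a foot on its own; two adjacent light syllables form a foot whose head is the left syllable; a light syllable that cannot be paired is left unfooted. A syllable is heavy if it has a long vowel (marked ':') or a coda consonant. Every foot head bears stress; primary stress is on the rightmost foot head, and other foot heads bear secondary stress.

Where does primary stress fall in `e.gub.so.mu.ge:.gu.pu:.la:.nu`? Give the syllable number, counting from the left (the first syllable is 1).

8

Weights: 1 e L, 2 gub H, 3 so L, 4 mu L, 5 ge: H, 6 gu L, 7 pu: H, 8 la: H, 9 nu L.
Parse right to left (heavy = foot alone; LL = one foot; stranded L unfooted): e (ˈgub) (ˈso.mu) (ˈge:) gu (ˈpu:) (ˈla:) nu.
Foot heads: 2, 3, 5, 7, 8.
Primary stress on the rightmost head = syllable 8.
Primary stress: syllable 8 → e.gub.so.mu.ge:.gu.pu:.ˈla:.nu.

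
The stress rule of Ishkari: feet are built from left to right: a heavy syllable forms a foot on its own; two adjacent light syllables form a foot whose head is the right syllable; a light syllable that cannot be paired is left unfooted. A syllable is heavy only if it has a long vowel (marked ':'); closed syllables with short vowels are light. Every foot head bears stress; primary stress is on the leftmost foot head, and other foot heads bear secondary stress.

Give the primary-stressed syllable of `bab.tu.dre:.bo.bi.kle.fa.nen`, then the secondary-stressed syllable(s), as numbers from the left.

primary 2, secondary 3, 5, 7

Weights: 1 bab L, 2 tu L, 3 dre: H, 4 bo L, 5 bi L, 6 kle L, 7 fa L, 8 nen L.
Parse left to right (heavy = foot alone; LL = one foot; stranded L unfooted): (bab.ˈtu) (ˈdre:) (bo.ˈbi) (kle.ˈfa) nen.
Foot heads: 2, 3, 5, 7.
Primary stress on the leftmost head = syllable 2.
Secondary stress on 3, 5, 7: bab.ˈtu.ˌdre:.bo.ˌbi.kle.ˌfa.nen.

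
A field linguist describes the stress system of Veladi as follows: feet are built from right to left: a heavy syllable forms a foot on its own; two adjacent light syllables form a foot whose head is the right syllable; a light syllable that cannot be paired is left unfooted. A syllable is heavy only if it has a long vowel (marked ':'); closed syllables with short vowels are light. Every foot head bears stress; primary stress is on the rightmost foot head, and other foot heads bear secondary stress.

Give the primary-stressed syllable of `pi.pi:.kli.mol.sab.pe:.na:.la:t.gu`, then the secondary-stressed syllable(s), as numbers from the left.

primary 8, secondary 2, 5, 6, 7

Weights: 1 pi L, 2 pi: H, 3 kli L, 4 mol L, 5 sab L, 6 pe: H, 7 na: H, 8 la:t H, 9 gu L.
Parse right to left (heavy = foot alone; LL = one foot; stranded L unfooted): pi (ˈpi:) kli (mol.ˈsab) (ˈpe:) (ˈna:) (ˈla:t) gu.
Foot heads: 2, 5, 6, 7, 8.
Primary stress on the rightmost head = syllable 8.
Secondary stress on 2, 5, 6, 7: pi.ˌpi:.kli.mol.ˌsab.ˌpe:.ˌna:.ˈla:t.gu.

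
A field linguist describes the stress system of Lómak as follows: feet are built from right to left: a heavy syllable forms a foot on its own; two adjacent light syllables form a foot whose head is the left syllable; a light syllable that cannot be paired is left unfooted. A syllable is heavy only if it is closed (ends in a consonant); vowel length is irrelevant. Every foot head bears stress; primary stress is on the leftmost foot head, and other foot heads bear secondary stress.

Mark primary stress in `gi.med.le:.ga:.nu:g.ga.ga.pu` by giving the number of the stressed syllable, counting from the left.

Weights: 1 gi L, 2 med H, 3 le: L, 4 ga: L, 5 nu:g H, 6 ga L, 7 ga L, 8 pu L.
Parse right to left (heavy = foot alone; LL = one foot; stranded L unfooted): gi (ˈmed) (ˈle:.ga:) (ˈnu:g) ga (ˈga.pu).
Foot heads: 2, 3, 5, 7.
Primary stress on the leftmost head = syllable 2.
Primary stress: syllable 2 → gi.ˈmed.le:.ga:.nu:g.ga.ga.pu.

2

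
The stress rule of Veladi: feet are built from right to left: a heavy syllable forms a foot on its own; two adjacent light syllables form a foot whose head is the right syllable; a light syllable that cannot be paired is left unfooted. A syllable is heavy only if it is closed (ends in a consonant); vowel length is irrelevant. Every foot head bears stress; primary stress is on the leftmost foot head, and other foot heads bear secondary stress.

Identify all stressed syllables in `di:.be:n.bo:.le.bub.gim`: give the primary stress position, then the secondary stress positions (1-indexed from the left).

primary 2, secondary 4, 5, 6

Weights: 1 di: L, 2 be:n H, 3 bo: L, 4 le L, 5 bub H, 6 gim H.
Parse right to left (heavy = foot alone; LL = one foot; stranded L unfooted): di: (ˈbe:n) (bo:.ˈle) (ˈbub) (ˈgim).
Foot heads: 2, 4, 5, 6.
Primary stress on the leftmost head = syllable 2.
Secondary stress on 4, 5, 6: di:.ˈbe:n.bo:.ˌle.ˌbub.ˌgim.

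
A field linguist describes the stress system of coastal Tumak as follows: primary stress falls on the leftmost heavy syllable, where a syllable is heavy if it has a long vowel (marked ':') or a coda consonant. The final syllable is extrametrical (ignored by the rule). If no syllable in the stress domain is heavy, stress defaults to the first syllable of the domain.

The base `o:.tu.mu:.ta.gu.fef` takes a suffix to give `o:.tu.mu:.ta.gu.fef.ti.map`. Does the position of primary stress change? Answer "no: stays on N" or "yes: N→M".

no: stays on 1

Base `o:.tu.mu:.ta.gu.fef` (6 syllables):
  The final syllable (6, fef) is extrametrical; the stress domain is syllables 1–5.
  Weights: 1 o: H, 2 tu L, 3 mu: H, 4 ta L, 5 gu L.
  Heavy syllables in the domain: 1, 3. The leftmost is syllable 1 (o:).
  → primary stress on syllable 1.
Suffixed `o:.tu.mu:.ta.gu.fef.ti.map` (8 syllables):
  The final syllable (8, map) is extrametrical; the stress domain is syllables 1–7.
  Weights: 1 o: H, 2 tu L, 3 mu: H, 4 ta L, 5 gu L, 6 fef H, 7 ti L.
  Heavy syllables in the domain: 1, 3, 6. The leftmost is syllable 1 (o:).
  → primary stress on syllable 1.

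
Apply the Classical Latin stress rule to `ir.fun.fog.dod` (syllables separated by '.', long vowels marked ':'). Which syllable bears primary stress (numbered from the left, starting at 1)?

Classical Latin: stress the penult if heavy (long vowel or closed), else the antepenult.
Weights: 2 fun H, 3 fog H, 4 dod H.
The penult (syllable 3, fog) is heavy, so it takes stress.
Stress on syllable 3: ir.fun.ˈfog.dod.

3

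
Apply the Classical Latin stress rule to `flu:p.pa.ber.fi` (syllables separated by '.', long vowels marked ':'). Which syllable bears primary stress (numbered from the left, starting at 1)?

3

Classical Latin: stress the penult if heavy (long vowel or closed), else the antepenult.
Weights: 2 pa L, 3 ber H, 4 fi L.
The penult (syllable 3, ber) is heavy, so it takes stress.
Stress on syllable 3: flu:p.pa.ˈber.fi.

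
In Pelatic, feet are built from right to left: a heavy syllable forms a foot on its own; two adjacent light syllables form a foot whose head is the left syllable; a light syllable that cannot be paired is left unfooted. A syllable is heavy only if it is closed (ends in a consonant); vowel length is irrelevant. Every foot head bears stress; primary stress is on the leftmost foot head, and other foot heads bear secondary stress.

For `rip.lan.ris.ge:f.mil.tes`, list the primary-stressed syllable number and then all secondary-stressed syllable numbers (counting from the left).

primary 1, secondary 2, 3, 4, 5, 6

Weights: 1 rip H, 2 lan H, 3 ris H, 4 ge:f H, 5 mil H, 6 tes H.
Parse right to left (heavy = foot alone; LL = one foot; stranded L unfooted): (ˈrip) (ˈlan) (ˈris) (ˈge:f) (ˈmil) (ˈtes).
Foot heads: 1, 2, 3, 4, 5, 6.
Primary stress on the leftmost head = syllable 1.
Secondary stress on 2, 3, 4, 5, 6: ˈrip.ˌlan.ˌris.ˌge:f.ˌmil.ˌtes.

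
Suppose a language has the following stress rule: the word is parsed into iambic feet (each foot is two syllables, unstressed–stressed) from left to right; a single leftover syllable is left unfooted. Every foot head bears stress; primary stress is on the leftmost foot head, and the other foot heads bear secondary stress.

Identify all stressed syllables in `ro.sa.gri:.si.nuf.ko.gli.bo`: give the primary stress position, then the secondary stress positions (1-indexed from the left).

Parse left to right into iambic (σˈσ) feet: (ro.ˈsa) (gri:.ˈsi) (nuf.ˈko) (gli.ˈbo).
Foot heads (stressed positions): 2, 4, 6, 8.
End Rule Leftmost: primary stress on the leftmost head = syllable 2.
Secondary stress on 4, 6, 8: ro.ˈsa.gri:.ˌsi.nuf.ˌko.gli.ˌbo.

primary 2, secondary 4, 6, 8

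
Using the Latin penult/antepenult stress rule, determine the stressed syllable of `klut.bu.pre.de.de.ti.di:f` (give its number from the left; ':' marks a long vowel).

5

Classical Latin: stress the penult if heavy (long vowel or closed), else the antepenult.
Weights: 5 de L, 6 ti L, 7 di:f H.
The penult (syllable 6, ti) is light, so stress falls on the antepenult (syllable 5, de).
Stress on syllable 5: klut.bu.pre.de.ˈde.ti.di:f.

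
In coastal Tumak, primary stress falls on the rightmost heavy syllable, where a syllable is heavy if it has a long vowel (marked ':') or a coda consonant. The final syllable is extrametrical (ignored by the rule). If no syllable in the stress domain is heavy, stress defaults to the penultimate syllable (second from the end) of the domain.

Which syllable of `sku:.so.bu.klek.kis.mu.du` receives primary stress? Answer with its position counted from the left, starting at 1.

5

The final syllable (7, du) is extrametrical; the stress domain is syllables 1–6.
Weights: 1 sku: H, 2 so L, 3 bu L, 4 klek H, 5 kis H, 6 mu L.
Heavy syllables in the domain: 1, 4, 5. The rightmost is syllable 5 (kis).
Primary stress: syllable 5 → sku:.so.bu.klek.ˈkis.mu.du.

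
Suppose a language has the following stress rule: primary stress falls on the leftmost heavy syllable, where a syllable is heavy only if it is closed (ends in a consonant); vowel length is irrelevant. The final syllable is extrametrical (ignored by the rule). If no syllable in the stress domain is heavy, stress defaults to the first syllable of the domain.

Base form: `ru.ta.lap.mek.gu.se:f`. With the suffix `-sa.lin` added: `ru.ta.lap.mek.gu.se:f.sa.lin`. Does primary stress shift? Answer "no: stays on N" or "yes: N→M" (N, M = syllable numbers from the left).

no: stays on 3

Base `ru.ta.lap.mek.gu.se:f` (6 syllables):
  The final syllable (6, se:f) is extrametrical; the stress domain is syllables 1–5.
  Weights: 1 ru L, 2 ta L, 3 lap H, 4 mek H, 5 gu L.
  Heavy syllables in the domain: 3, 4. The leftmost is syllable 3 (lap).
  → primary stress on syllable 3.
Suffixed `ru.ta.lap.mek.gu.se:f.sa.lin` (8 syllables):
  The final syllable (8, lin) is extrametrical; the stress domain is syllables 1–7.
  Weights: 1 ru L, 2 ta L, 3 lap H, 4 mek H, 5 gu L, 6 se:f H, 7 sa L.
  Heavy syllables in the domain: 3, 4, 6. The leftmost is syllable 3 (lap).
  → primary stress on syllable 3.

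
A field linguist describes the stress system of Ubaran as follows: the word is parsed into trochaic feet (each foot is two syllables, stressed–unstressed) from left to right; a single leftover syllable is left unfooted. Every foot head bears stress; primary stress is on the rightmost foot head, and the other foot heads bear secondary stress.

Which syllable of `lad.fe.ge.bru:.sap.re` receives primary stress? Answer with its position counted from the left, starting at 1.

5

Parse left to right into trochaic (ˈσσ) feet: (ˈlad.fe) (ˈge.bru:) (ˈsap.re).
Foot heads (stressed positions): 1, 3, 5.
End Rule Rightmost: primary stress on the rightmost head = syllable 5.
Primary stress: syllable 5 → lad.fe.ge.bru:.ˈsap.re.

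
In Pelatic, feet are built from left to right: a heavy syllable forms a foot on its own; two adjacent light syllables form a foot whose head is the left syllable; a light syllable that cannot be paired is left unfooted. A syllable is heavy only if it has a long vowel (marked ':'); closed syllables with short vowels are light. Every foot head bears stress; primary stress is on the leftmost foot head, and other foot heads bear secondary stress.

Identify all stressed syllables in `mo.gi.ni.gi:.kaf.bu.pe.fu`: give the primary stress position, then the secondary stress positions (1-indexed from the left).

Weights: 1 mo L, 2 gi L, 3 ni L, 4 gi: H, 5 kaf L, 6 bu L, 7 pe L, 8 fu L.
Parse left to right (heavy = foot alone; LL = one foot; stranded L unfooted): (ˈmo.gi) ni (ˈgi:) (ˈkaf.bu) (ˈpe.fu).
Foot heads: 1, 4, 5, 7.
Primary stress on the leftmost head = syllable 1.
Secondary stress on 4, 5, 7: ˈmo.gi.ni.ˌgi:.ˌkaf.bu.ˌpe.fu.

primary 1, secondary 4, 5, 7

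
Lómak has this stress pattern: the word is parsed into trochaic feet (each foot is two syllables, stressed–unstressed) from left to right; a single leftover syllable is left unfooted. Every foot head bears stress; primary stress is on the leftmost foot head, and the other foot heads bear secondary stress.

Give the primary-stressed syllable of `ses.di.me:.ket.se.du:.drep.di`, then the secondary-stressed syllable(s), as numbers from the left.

Parse left to right into trochaic (ˈσσ) feet: (ˈses.di) (ˈme:.ket) (ˈse.du:) (ˈdrep.di).
Foot heads (stressed positions): 1, 3, 5, 7.
End Rule Leftmost: primary stress on the leftmost head = syllable 1.
Secondary stress on 3, 5, 7: ˈses.di.ˌme:.ket.ˌse.du:.ˌdrep.di.

primary 1, secondary 3, 5, 7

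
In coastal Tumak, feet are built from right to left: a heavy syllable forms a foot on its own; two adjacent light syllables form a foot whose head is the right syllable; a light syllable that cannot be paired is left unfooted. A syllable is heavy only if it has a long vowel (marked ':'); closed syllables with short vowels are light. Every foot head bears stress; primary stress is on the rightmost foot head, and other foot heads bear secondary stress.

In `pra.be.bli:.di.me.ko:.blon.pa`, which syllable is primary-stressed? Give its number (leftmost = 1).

Weights: 1 pra L, 2 be L, 3 bli: H, 4 di L, 5 me L, 6 ko: H, 7 blon L, 8 pa L.
Parse right to left (heavy = foot alone; LL = one foot; stranded L unfooted): (pra.ˈbe) (ˈbli:) (di.ˈme) (ˈko:) (blon.ˈpa).
Foot heads: 2, 3, 5, 6, 8.
Primary stress on the rightmost head = syllable 8.
Primary stress: syllable 8 → pra.be.bli:.di.me.ko:.blon.ˈpa.

8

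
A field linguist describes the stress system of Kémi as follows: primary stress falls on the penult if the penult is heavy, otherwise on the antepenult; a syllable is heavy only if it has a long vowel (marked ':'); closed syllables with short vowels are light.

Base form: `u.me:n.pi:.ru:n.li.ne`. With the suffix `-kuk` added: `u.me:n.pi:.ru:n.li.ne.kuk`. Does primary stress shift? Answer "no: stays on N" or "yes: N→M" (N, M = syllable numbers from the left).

Base `u.me:n.pi:.ru:n.li.ne` (6 syllables):
  Weights: 4 ru:n H, 5 li L, 6 ne L.
  The penult (syllable 5, li) is light, so stress falls on the antepenult (syllable 4, ru:n).
  → primary stress on syllable 4.
Suffixed `u.me:n.pi:.ru:n.li.ne.kuk` (7 syllables):
  Weights: 5 li L, 6 ne L, 7 kuk L.
  The penult (syllable 6, ne) is light, so stress falls on the antepenult (syllable 5, li).
  → primary stress on syllable 5.

yes: 4→5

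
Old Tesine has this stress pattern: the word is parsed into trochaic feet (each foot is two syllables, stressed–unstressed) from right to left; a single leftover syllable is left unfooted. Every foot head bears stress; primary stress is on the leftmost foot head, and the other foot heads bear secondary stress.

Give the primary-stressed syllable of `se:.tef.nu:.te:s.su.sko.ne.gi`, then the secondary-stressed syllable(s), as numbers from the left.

primary 1, secondary 3, 5, 7

Parse right to left into trochaic (ˈσσ) feet: (ˈse:.tef) (ˈnu:.te:s) (ˈsu.sko) (ˈne.gi).
Foot heads (stressed positions): 1, 3, 5, 7.
End Rule Leftmost: primary stress on the leftmost head = syllable 1.
Secondary stress on 3, 5, 7: ˈse:.tef.ˌnu:.te:s.ˌsu.sko.ˌne.gi.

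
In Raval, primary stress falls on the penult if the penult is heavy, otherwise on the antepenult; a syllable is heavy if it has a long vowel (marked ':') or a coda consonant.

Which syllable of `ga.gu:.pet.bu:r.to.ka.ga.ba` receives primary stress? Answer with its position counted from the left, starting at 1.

Weights: 6 ka L, 7 ga L, 8 ba L.
The penult (syllable 7, ga) is light, so stress falls on the antepenult (syllable 6, ka).
Primary stress: syllable 6 → ga.gu:.pet.bu:r.to.ˈka.ga.ba.

6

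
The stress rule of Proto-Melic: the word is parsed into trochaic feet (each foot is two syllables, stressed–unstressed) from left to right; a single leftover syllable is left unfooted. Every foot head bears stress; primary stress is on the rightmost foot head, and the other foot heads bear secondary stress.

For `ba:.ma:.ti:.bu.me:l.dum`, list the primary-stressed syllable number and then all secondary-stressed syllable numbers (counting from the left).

primary 5, secondary 1, 3

Parse left to right into trochaic (ˈσσ) feet: (ˈba:.ma:) (ˈti:.bu) (ˈme:l.dum).
Foot heads (stressed positions): 1, 3, 5.
End Rule Rightmost: primary stress on the rightmost head = syllable 5.
Secondary stress on 1, 3: ˌba:.ma:.ˌti:.bu.ˈme:l.dum.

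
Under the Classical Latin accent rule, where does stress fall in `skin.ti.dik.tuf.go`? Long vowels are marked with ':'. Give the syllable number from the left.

Classical Latin: stress the penult if heavy (long vowel or closed), else the antepenult.
Weights: 3 dik H, 4 tuf H, 5 go L.
The penult (syllable 4, tuf) is heavy, so it takes stress.
Stress on syllable 4: skin.ti.dik.ˈtuf.go.

4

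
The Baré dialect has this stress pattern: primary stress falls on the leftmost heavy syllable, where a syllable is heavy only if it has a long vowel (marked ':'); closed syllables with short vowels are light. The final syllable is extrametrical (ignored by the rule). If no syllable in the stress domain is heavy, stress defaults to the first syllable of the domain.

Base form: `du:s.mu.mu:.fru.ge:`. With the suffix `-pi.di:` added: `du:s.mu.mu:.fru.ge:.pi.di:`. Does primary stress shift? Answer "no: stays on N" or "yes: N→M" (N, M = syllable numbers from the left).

Base `du:s.mu.mu:.fru.ge:` (5 syllables):
  The final syllable (5, ge:) is extrametrical; the stress domain is syllables 1–4.
  Weights: 1 du:s H, 2 mu L, 3 mu: H, 4 fru L.
  Heavy syllables in the domain: 1, 3. The leftmost is syllable 1 (du:s).
  → primary stress on syllable 1.
Suffixed `du:s.mu.mu:.fru.ge:.pi.di:` (7 syllables):
  The final syllable (7, di:) is extrametrical; the stress domain is syllables 1–6.
  Weights: 1 du:s H, 2 mu L, 3 mu: H, 4 fru L, 5 ge: H, 6 pi L.
  Heavy syllables in the domain: 1, 3, 5. The leftmost is syllable 1 (du:s).
  → primary stress on syllable 1.

no: stays on 1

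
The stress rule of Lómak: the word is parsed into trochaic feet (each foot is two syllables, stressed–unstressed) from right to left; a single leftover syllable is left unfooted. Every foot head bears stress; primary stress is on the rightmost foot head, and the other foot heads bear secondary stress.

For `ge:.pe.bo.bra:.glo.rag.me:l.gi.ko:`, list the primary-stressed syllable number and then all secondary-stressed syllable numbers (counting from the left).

Parse right to left into trochaic (ˈσσ) feet: ge: (ˈpe.bo) (ˈbra:.glo) (ˈrag.me:l) (ˈgi.ko:). Syllable 1 is left unfooted.
Foot heads (stressed positions): 2, 4, 6, 8.
End Rule Rightmost: primary stress on the rightmost head = syllable 8.
Secondary stress on 2, 4, 6: ge:.ˌpe.bo.ˌbra:.glo.ˌrag.me:l.ˈgi.ko:.

primary 8, secondary 2, 4, 6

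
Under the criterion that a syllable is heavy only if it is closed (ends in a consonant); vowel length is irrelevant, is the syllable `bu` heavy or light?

light

`bu`: short vowel, open (no coda). Open (no coda) → light.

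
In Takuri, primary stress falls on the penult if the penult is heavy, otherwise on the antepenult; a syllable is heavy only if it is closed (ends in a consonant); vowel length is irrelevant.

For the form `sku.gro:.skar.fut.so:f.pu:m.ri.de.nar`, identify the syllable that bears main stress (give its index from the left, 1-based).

7

Weights: 7 ri L, 8 de L, 9 nar H.
The penult (syllable 8, de) is light, so stress falls on the antepenult (syllable 7, ri).
Primary stress: syllable 7 → sku.gro:.skar.fut.so:f.pu:m.ˈri.de.nar.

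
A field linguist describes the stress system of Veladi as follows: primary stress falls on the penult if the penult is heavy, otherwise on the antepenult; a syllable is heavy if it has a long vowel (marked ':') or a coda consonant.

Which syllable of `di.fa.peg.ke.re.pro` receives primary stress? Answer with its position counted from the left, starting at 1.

Weights: 4 ke L, 5 re L, 6 pro L.
The penult (syllable 5, re) is light, so stress falls on the antepenult (syllable 4, ke).
Primary stress: syllable 4 → di.fa.peg.ˈke.re.pro.

4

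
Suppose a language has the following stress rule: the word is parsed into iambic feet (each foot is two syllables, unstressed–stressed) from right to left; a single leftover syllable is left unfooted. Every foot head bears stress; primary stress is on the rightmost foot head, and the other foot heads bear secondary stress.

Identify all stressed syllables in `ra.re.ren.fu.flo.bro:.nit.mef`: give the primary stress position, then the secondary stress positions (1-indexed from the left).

Parse right to left into iambic (σˈσ) feet: (ra.ˈre) (ren.ˈfu) (flo.ˈbro:) (nit.ˈmef).
Foot heads (stressed positions): 2, 4, 6, 8.
End Rule Rightmost: primary stress on the rightmost head = syllable 8.
Secondary stress on 2, 4, 6: ra.ˌre.ren.ˌfu.flo.ˌbro:.nit.ˈmef.

primary 8, secondary 2, 4, 6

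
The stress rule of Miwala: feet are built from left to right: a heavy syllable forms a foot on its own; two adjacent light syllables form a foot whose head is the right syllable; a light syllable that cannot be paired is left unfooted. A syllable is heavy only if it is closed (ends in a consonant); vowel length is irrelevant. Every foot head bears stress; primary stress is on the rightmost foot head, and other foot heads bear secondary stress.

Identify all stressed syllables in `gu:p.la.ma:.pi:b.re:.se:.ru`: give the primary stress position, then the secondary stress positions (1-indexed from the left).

Weights: 1 gu:p H, 2 la L, 3 ma: L, 4 pi:b H, 5 re: L, 6 se: L, 7 ru L.
Parse left to right (heavy = foot alone; LL = one foot; stranded L unfooted): (ˈgu:p) (la.ˈma:) (ˈpi:b) (re:.ˈse:) ru.
Foot heads: 1, 3, 4, 6.
Primary stress on the rightmost head = syllable 6.
Secondary stress on 1, 3, 4: ˌgu:p.la.ˌma:.ˌpi:b.re:.ˈse:.ru.

primary 6, secondary 1, 3, 4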